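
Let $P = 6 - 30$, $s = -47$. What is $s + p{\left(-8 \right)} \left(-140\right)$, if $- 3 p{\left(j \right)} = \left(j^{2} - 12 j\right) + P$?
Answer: $\frac{18899}{3} \approx 6299.7$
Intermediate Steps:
$P = -24$ ($P = 6 - 30 = -24$)
$p{\left(j \right)} = 8 + 4 j - \frac{j^{2}}{3}$ ($p{\left(j \right)} = - \frac{\left(j^{2} - 12 j\right) - 24}{3} = - \frac{-24 + j^{2} - 12 j}{3} = 8 + 4 j - \frac{j^{2}}{3}$)
$s + p{\left(-8 \right)} \left(-140\right) = -47 + \left(8 + 4 \left(-8\right) - \frac{\left(-8\right)^{2}}{3}\right) \left(-140\right) = -47 + \left(8 - 32 - \frac{64}{3}\right) \left(-140\right) = -47 - - \frac{19040}{3} = -47 + \frac{19040}{3} = \frac{18899}{3}$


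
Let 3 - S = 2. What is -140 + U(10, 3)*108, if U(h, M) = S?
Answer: -32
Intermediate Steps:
S = 1 (S = 3 - 1*2 = 3 - 2 = 1)
U(h, M) = 1
-140 + U(10, 3)*108 = -140 + 1*108 = -140 + 108 = -32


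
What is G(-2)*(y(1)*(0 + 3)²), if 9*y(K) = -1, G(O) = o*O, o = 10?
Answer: 20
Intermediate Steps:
G(O) = 10*O
y(K) = -⅑ (y(K) = (⅑)*(-1) = -⅑)
G(-2)*(y(1)*(0 + 3)²) = (10*(-2))*(-(0 + 3)²/9) = -(-20)*3²/9 = -(-20)*9/9 = -20*(-1) = 20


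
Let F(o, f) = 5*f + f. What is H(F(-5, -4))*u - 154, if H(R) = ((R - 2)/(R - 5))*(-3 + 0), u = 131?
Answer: -14684/29 ≈ -506.34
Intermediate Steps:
F(o, f) = 6*f
H(R) = -3*(-2 + R)/(-5 + R) (H(R) = ((-2 + R)/(-5 + R))*(-3) = -3*(-2 + R)/(-5 + R))
H(F(-5, -4))*u - 154 = (3*(2 - 6*(-4))/(-5 + 6*(-4)))*131 - 154 = (3*(2 - 1*(-24))/(-5 - 24))*131 - 154 = (3*(2 + 24)/(-29))*131 - 154 = (3*(-1/29)*26)*131 - 154 = -78/29*131 - 154 = -10218/29 - 154 = -14684/29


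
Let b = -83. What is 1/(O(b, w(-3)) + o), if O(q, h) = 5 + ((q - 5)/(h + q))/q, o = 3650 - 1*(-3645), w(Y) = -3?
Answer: 3569/26053656 ≈ 0.00013699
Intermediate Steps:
o = 7295 (o = 3650 + 3645 = 7295)
O(q, h) = 5 + (-5 + q)/(q*(h + q)) (O(q, h) = 5 + ((-5 + q)/(h + q))/q = 5 + (-5 + q)/(q*(h + q)))
1/(O(b, w(-3)) + o) = 1/((-5 - 83 + 5*(-83)**2 + 5*(-3)*(-83))/((-83)*(-3 - 83)) + 7295) = 1/(-1/83*(-5 - 83 + 5*6889 + 1245)/(-86) + 7295) = 1/(-1/83*(-1/86)*(-5 - 83 + 34445 + 1245) + 7295) = 1/(-1/83*(-1/86)*35602 + 7295) = 1/(17801/3569 + 7295) = 1/(26053656/3569) = 3569/26053656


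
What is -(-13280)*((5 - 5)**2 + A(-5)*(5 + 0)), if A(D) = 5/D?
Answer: -66400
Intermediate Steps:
-(-13280)*((5 - 5)**2 + A(-5)*(5 + 0)) = -(-13280)*((5 - 5)**2 + (5/(-5))*(5 + 0)) = -(-13280)*(0**2 + (5*(-1/5))*5) = -(-13280)*(0 - 1*5) = -(-13280)*(0 - 5) = -(-13280)*(-5) = -415*160 = -66400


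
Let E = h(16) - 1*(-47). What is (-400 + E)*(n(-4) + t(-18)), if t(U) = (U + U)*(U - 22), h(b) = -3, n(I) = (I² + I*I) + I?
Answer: -522608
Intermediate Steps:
n(I) = I + 2*I² (n(I) = (I² + I²) + I = 2*I² + I = I + 2*I²)
t(U) = 2*U*(-22 + U) (t(U) = (2*U)*(-22 + U) = 2*U*(-22 + U))
E = 44 (E = -3 - 1*(-47) = -3 + 47 = 44)
(-400 + E)*(n(-4) + t(-18)) = (-400 + 44)*(-4*(1 + 2*(-4)) + 2*(-18)*(-22 - 18)) = -356*(-4*(1 - 8) + 2*(-18)*(-40)) = -356*(-4*(-7) + 1440) = -356*(28 + 1440) = -356*1468 = -522608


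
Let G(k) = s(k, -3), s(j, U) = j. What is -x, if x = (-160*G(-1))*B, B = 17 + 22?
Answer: -6240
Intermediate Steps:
G(k) = k
B = 39
x = 6240 (x = -160*(-1)*39 = 160*39 = 6240)
-x = -1*6240 = -6240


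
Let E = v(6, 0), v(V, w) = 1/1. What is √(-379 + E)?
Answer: 3*I*√42 ≈ 19.442*I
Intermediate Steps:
v(V, w) = 1
E = 1
√(-379 + E) = √(-379 + 1) = √(-378) = 3*I*√42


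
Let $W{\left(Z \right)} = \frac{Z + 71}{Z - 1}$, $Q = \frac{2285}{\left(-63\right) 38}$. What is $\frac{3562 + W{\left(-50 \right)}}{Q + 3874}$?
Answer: $\frac{144949518}{157625207} \approx 0.91958$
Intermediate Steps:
$Q = - \frac{2285}{2394}$ ($Q = \frac{2285}{-2394} = 2285 \left(- \frac{1}{2394}\right) = - \frac{2285}{2394} \approx -0.95447$)
$W{\left(Z \right)} = \frac{71 + Z}{-1 + Z}$
$\frac{3562 + W{\left(-50 \right)}}{Q + 3874} = \frac{3562 + \frac{71 - 50}{-1 - 50}}{- \frac{2285}{2394} + 3874} = \frac{3562 + \frac{1}{-51} \cdot 21}{\frac{9272071}{2394}} = \left(3562 - \frac{7}{17}\right) \frac{2394}{9272071} = \frac{60547}{17} \cdot \frac{2394}{9272071} = \frac{144949518}{157625207}$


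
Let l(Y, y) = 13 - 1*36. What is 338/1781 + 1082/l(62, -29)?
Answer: -147636/3151 ≈ -46.854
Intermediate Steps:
l(Y, y) = -23 (l(Y, y) = 13 - 36 = -23)
338/1781 + 1082/l(62, -29) = 338/1781 + 1082/(-23) = 338*(1/1781) + 1082*(-1/23) = 26/137 - 1082/23 = -147636/3151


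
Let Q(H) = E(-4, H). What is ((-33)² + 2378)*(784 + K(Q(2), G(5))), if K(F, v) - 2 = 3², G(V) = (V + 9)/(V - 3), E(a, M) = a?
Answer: 2756265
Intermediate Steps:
Q(H) = -4
G(V) = (9 + V)/(-3 + V)
K(F, v) = 11 (K(F, v) = 2 + 3² = 2 + 9 = 11)
((-33)² + 2378)*(784 + K(Q(2), G(5))) = ((-33)² + 2378)*(784 + 11) = (1089 + 2378)*795 = 3467*795 = 2756265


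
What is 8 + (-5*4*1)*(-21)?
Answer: 428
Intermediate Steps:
8 + (-5*4*1)*(-21) = 8 - 20*1*(-21) = 8 - 20*(-21) = 8 + 420 = 428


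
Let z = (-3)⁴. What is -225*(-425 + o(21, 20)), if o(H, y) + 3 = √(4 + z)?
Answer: 96300 - 225*√85 ≈ 94226.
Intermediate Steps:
z = 81
o(H, y) = -3 + √85 (o(H, y) = -3 + √(4 + 81) = -3 + √85)
-225*(-425 + o(21, 20)) = -225*(-425 + (-3 + √85)) = -225*(-428 + √85) = 96300 - 225*√85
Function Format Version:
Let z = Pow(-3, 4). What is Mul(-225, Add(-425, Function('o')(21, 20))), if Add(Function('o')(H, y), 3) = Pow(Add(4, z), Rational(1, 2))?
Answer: Add(96300, Mul(-225, Pow(85, Rational(1, 2)))) ≈ 94226.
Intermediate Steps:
z = 81
Function('o')(H, y) = Add(-3, Pow(85, Rational(1, 2))) (Function('o')(H, y) = Add(-3, Pow(Add(4, 81), Rational(1, 2))) = Add(-3, Pow(85, Rational(1, 2))))
Mul(-225, Add(-425, Function('o')(21, 20))) = Mul(-225, Add(-425, Add(-3, Pow(85, Rational(1, 2))))) = Mul(-225, Add(-428, Pow(85, Rational(1, 2)))) = Add(96300, Mul(-225, Pow(85, Rational(1, 2))))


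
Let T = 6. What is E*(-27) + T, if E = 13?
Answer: -345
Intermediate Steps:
E*(-27) + T = 13*(-27) + 6 = -351 + 6 = -345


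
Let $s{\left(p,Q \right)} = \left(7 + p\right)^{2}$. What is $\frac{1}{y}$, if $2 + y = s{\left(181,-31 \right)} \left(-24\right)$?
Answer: $- \frac{1}{848258} \approx -1.1789 \cdot 10^{-6}$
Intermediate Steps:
$y = -848258$ ($y = -2 + \left(7 + 181\right)^{2} \left(-24\right) = -2 + 188^{2} \left(-24\right) = -2 + 35344 \left(-24\right) = -2 - 848256 = -848258$)
$\frac{1}{y} = \frac{1}{-848258} = - \frac{1}{848258}$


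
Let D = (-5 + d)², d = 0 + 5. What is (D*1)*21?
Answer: 0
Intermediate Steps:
d = 5
D = 0 (D = (-5 + 5)² = 0² = 0)
(D*1)*21 = (0*1)*21 = 0*21 = 0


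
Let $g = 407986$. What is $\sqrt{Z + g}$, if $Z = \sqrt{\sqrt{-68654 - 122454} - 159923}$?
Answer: $\sqrt{407986 + \sqrt{-159923 + 2 i \sqrt{47777}}} \approx 638.74 + 0.313 i$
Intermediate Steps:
$Z = \sqrt{-159923 + 2 i \sqrt{47777}}$ ($Z = \sqrt{\sqrt{-191108} - 159923} = \sqrt{2 i \sqrt{47777} - 159923} = \sqrt{-159923 + 2 i \sqrt{47777}} \approx 0.5466 + 399.9 i$)
$\sqrt{Z + g} = \sqrt{\sqrt{-159923 + 2 i \sqrt{47777}} + 407986} = \sqrt{407986 + \sqrt{-159923 + 2 i \sqrt{47777}}}$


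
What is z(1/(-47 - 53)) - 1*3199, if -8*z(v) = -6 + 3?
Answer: -25589/8 ≈ -3198.6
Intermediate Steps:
z(v) = 3/8 (z(v) = -(-6 + 3)/8 = -1/8*(-3) = 3/8)
z(1/(-47 - 53)) - 1*3199 = 3/8 - 1*3199 = 3/8 - 3199 = -25589/8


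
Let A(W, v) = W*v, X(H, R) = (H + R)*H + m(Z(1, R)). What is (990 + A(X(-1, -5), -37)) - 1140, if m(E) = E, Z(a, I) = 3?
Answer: -483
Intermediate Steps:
X(H, R) = 3 + H*(H + R) (X(H, R) = (H + R)*H + 3 = H*(H + R) + 3 = 3 + H*(H + R))
(990 + A(X(-1, -5), -37)) - 1140 = (990 + (3 + (-1)² - 1*(-5))*(-37)) - 1140 = (990 + (3 + 1 + 5)*(-37)) - 1140 = (990 + 9*(-37)) - 1140 = (990 - 333) - 1140 = 657 - 1140 = -483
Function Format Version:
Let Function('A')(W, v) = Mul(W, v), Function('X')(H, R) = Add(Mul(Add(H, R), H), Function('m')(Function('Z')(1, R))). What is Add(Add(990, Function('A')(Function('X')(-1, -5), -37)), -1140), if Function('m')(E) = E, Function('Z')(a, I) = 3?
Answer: -483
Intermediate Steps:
Function('X')(H, R) = Add(3, Mul(H, Add(H, R))) (Function('X')(H, R) = Add(Mul(Add(H, R), H), 3) = Add(Mul(H, Add(H, R)), 3) = Add(3, Mul(H, Add(H, R))))
Add(Add(990, Function('A')(Function('X')(-1, -5), -37)), -1140) = Add(Add(990, Mul(Add(3, Pow(-1, 2), Mul(-1, -5)), -37)), -1140) = Add(Add(990, Mul(Add(3, 1, 5), -37)), -1140) = Add(Add(990, Mul(9, -37)), -1140) = Add(Add(990, -333), -1140) = Add(657, -1140) = -483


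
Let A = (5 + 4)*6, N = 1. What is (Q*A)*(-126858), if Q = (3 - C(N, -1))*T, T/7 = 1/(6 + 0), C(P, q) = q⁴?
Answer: -15984108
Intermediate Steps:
A = 54 (A = 9*6 = 54)
T = 7/6 (T = 7/(6 + 0) = 7/6 ≈ 1.1667)
Q = 7/3 (Q = (3 - 1*(-1)⁴)*(7/6) = (3 - 1*1)*(7/6) = (3 - 1)*(7/6) = 2*(7/6) = 7/3 ≈ 2.3333)
(Q*A)*(-126858) = ((7/3)*54)*(-126858) = 126*(-126858) = -15984108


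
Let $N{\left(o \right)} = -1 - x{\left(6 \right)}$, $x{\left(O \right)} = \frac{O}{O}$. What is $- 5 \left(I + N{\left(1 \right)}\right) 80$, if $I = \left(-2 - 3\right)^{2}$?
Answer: $-9200$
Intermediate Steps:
$x{\left(O \right)} = 1$
$N{\left(o \right)} = -2$ ($N{\left(o \right)} = -1 - 1 = -2$)
$I = 25$ ($I = \left(-5\right)^{2} = 25$)
$- 5 \left(I + N{\left(1 \right)}\right) 80 = - 5 \left(25 - 2\right) 80 = \left(-5\right) 23 \cdot 80 = \left(-115\right) 80 = -9200$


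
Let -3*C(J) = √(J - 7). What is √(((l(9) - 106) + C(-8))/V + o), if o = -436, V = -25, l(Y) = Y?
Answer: √(-97227 + 3*I*√15)/15 ≈ 0.0012421 + 20.788*I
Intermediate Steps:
C(J) = -√(-7 + J)/3 (C(J) = -√(J - 7)/3 = -√(-7 + J)/3)
√(((l(9) - 106) + C(-8))/V + o) = √(((9 - 106) - √(-7 - 8)/3)/(-25) - 436) = √((-97 - I*√15/3)*(-1/25) - 436) = √((97/25 + I*√15/75) - 436) = √(-10803/25 + I*√15/75)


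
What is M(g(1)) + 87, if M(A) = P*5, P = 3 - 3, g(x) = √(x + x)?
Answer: 87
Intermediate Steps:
g(x) = √2*√x (g(x) = √(2*x) = √2*√x)
P = 0
M(A) = 0 (M(A) = 0*5 = 0)
M(g(1)) + 87 = 0 + 87 = 87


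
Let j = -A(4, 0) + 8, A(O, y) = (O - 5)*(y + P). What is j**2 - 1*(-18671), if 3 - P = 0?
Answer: 18792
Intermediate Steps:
P = 3 (P = 3 - 1*0 = 3 + 0 = 3)
A(O, y) = (-5 + O)*(3 + y) (A(O, y) = (O - 5)*(y + 3) = (-5 + O)*(3 + y))
j = 11 (j = -(-15 - 5*0 + 3*4 + 4*0) + 8 = -(-15 + 0 + 12 + 0) + 8 = -1*(-3) + 8 = 3 + 8 = 11)
j**2 - 1*(-18671) = 11**2 - 1*(-18671) = 121 + 18671 = 18792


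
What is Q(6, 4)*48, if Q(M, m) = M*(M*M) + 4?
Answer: 10560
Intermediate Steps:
Q(M, m) = 4 + M**3 (Q(M, m) = M*M**2 + 4 = M**3 + 4 = 4 + M**3)
Q(6, 4)*48 = (4 + 6**3)*48 = (4 + 216)*48 = 220*48 = 10560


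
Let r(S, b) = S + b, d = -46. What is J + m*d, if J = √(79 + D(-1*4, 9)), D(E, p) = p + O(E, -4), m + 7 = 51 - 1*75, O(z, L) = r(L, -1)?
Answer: 1426 + √83 ≈ 1435.1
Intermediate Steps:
O(z, L) = -1 + L (O(z, L) = L - 1 = -1 + L)
m = -31 (m = -7 + (51 - 1*75) = -7 + (51 - 75) = -7 - 24 = -31)
D(E, p) = -5 + p (D(E, p) = p + (-1 - 4) = p - 5 = -5 + p)
J = √83 (J = √(79 + (-5 + 9)) = √(79 + 4) = √83 ≈ 9.1104)
J + m*d = √83 - 31*(-46) = √83 + 1426 = 1426 + √83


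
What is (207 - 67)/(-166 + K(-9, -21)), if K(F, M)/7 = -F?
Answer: -140/103 ≈ -1.3592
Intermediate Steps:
K(F, M) = -7*F (K(F, M) = 7*(-F) = -7*F)
(207 - 67)/(-166 + K(-9, -21)) = (207 - 67)/(-166 - 7*(-9)) = 140/(-166 + 63) = 140/(-103) = 140*(-1/103) = -140/103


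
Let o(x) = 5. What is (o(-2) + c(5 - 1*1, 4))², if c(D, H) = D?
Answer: 81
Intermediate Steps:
(o(-2) + c(5 - 1*1, 4))² = (5 + (5 - 1*1))² = (5 + (5 - 1))² = (5 + 4)² = 9² = 81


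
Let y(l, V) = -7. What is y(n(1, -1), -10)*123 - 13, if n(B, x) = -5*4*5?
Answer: -874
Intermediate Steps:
n(B, x) = -100 (n(B, x) = -20*5 = -100)
y(n(1, -1), -10)*123 - 13 = -7*123 - 13 = -861 - 13 = -874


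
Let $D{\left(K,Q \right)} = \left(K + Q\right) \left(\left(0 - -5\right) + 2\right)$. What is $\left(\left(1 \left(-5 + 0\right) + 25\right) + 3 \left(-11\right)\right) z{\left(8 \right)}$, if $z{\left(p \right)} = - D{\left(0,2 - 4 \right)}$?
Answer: $-182$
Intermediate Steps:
$D{\left(K,Q \right)} = 7 K + 7 Q$ ($D{\left(K,Q \right)} = \left(K + Q\right) \left(\left(0 + 5\right) + 2\right) = \left(K + Q\right) \left(5 + 2\right) = \left(K + Q\right) 7 = 7 K + 7 Q$)
$z{\left(p \right)} = 14$ ($z{\left(p \right)} = - (7 \cdot 0 + 7 \left(2 - 4\right)) = - (0 + 7 \left(-2\right)) = - (0 - 14) = \left(-1\right) \left(-14\right) = 14$)
$\left(\left(1 \left(-5 + 0\right) + 25\right) + 3 \left(-11\right)\right) z{\left(8 \right)} = \left(\left(1 \left(-5 + 0\right) + 25\right) + 3 \left(-11\right)\right) 14 = \left(\left(1 \left(-5\right) + 25\right) - 33\right) 14 = \left(\left(-5 + 25\right) - 33\right) 14 = \left(20 - 33\right) 14 = \left(-13\right) 14 = -182$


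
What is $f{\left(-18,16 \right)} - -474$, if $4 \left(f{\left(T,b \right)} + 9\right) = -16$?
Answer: $461$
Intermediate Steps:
$f{\left(T,b \right)} = -13$ ($f{\left(T,b \right)} = -9 + \frac{1}{4} \left(-16\right) = -9 - 4 = -13$)
$f{\left(-18,16 \right)} - -474 = -13 - -474 = -13 + 474 = 461$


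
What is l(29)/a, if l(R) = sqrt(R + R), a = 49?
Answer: sqrt(58)/49 ≈ 0.15542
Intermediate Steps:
l(R) = sqrt(2)*sqrt(R) (l(R) = sqrt(2*R) = sqrt(2)*sqrt(R))
l(29)/a = (sqrt(2)*sqrt(29))/49 = sqrt(58)*(1/49) = sqrt(58)/49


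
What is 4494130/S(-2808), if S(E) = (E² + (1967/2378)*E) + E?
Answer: 2671760285/4684501458 ≈ 0.57034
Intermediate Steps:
S(E) = E² + 4345*E/2378 (S(E) = (E² + (1967*(1/2378))*E) + E = (E² + 1967*E/2378) + E = E² + 4345*E/2378)
4494130/S(-2808) = 4494130/(((1/2378)*(-2808)*(4345 + 2378*(-2808)))) = 4494130/(((1/2378)*(-2808)*(4345 - 6677424))) = 4494130/(((1/2378)*(-2808)*(-6673079))) = 4494130/(9369002916/1189) = 4494130*(1189/9369002916) = 2671760285/4684501458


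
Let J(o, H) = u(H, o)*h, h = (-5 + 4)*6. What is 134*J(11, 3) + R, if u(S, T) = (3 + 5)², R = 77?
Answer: -51379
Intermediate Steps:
u(S, T) = 64 (u(S, T) = 8² = 64)
h = -6 (h = -1*6 = -6)
J(o, H) = -384 (J(o, H) = 64*(-6) = -384)
134*J(11, 3) + R = 134*(-384) + 77 = -51456 + 77 = -51379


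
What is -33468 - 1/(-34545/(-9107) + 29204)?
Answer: -1271761878953/37999339 ≈ -33468.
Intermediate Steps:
-33468 - 1/(-34545/(-9107) + 29204) = -33468 - 1/(-34545*(-1/9107) + 29204) = -33468 - 1/(4935/1301 + 29204) = -33468 - 1/37999339/1301 = -33468 - 1*1301/37999339 = -33468 - 1301/37999339 = -1271761878953/37999339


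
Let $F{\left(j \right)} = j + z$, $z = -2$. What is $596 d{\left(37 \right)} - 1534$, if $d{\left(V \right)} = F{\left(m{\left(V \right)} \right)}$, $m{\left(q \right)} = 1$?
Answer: $-2130$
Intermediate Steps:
$F{\left(j \right)} = -2 + j$ ($F{\left(j \right)} = j - 2 = -2 + j$)
$d{\left(V \right)} = -1$ ($d{\left(V \right)} = -2 + 1 = -1$)
$596 d{\left(37 \right)} - 1534 = 596 \left(-1\right) - 1534 = -596 - 1534 = -2130$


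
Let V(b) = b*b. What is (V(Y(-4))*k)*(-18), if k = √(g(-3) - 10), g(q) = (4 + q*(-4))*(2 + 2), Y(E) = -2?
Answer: -216*√6 ≈ -529.09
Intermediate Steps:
V(b) = b²
g(q) = 16 - 16*q (g(q) = (4 - 4*q)*4 = 16 - 16*q)
k = 3*√6 (k = √((16 - 16*(-3)) - 10) = √((16 + 48) - 10) = √(64 - 10) = √54 = 3*√6 ≈ 7.3485)
(V(Y(-4))*k)*(-18) = ((-2)²*(3*√6))*(-18) = (4*(3*√6))*(-18) = (12*√6)*(-18) = -216*√6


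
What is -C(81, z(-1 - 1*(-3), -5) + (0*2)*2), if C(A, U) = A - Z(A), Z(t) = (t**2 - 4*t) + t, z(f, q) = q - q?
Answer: 6237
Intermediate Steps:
z(f, q) = 0
Z(t) = t**2 - 3*t
C(A, U) = A - A*(-3 + A)
-C(81, z(-1 - 1*(-3), -5) + (0*2)*2) = -81*(4 - 1*81) = -81*(4 - 81) = -81*(-77) = -1*(-6237) = 6237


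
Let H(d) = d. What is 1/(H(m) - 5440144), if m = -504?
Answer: -1/5440648 ≈ -1.8380e-7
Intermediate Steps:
1/(H(m) - 5440144) = 1/(-504 - 5440144) = 1/(-5440648) = -1/5440648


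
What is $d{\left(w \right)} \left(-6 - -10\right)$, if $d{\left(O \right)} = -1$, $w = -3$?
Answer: $-4$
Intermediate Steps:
$d{\left(w \right)} \left(-6 - -10\right) = - (-6 - -10) = - (-6 + 10) = \left(-1\right) 4 = -4$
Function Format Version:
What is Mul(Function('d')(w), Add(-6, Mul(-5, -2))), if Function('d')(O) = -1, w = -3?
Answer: -4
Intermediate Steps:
Mul(Function('d')(w), Add(-6, Mul(-5, -2))) = Mul(-1, Add(-6, Mul(-5, -2))) = Mul(-1, Add(-6, 10)) = Mul(-1, 4) = -4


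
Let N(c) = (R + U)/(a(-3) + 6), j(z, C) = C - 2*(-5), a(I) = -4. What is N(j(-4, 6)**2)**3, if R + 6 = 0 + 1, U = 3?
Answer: -1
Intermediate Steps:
R = -5 (R = -6 + (0 + 1) = -6 + 1 = -5)
j(z, C) = 10 + C (j(z, C) = C + 10 = 10 + C)
N(c) = -1 (N(c) = (-5 + 3)/(-4 + 6) = -2/2 = -2*1/2 = -1)
N(j(-4, 6)**2)**3 = (-1)**3 = -1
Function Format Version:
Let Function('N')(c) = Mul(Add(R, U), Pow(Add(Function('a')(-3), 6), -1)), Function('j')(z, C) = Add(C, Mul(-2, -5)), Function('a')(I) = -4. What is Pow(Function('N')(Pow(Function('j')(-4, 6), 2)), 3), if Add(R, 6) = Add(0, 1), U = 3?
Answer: -1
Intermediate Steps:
R = -5 (R = Add(-6, Add(0, 1)) = Add(-6, 1) = -5)
Function('j')(z, C) = Add(10, C) (Function('j')(z, C) = Add(C, 10) = Add(10, C))
Function('N')(c) = -1 (Function('N')(c) = Mul(Add(-5, 3), Pow(Add(-4, 6), -1)) = Mul(-2, Pow(2, -1)) = Mul(-2, Rational(1, 2)) = -1)
Pow(Function('N')(Pow(Function('j')(-4, 6), 2)), 3) = Pow(-1, 3) = -1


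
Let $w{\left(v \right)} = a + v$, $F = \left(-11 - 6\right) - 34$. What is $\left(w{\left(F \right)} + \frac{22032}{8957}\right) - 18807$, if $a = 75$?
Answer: $- \frac{168217299}{8957} \approx -18781.0$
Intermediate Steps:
$F = -51$ ($F = \left(-11 - 6\right) - 34 = -17 - 34 = -51$)
$w{\left(v \right)} = 75 + v$
$\left(w{\left(F \right)} + \frac{22032}{8957}\right) - 18807 = \left(\left(75 - 51\right) + \frac{22032}{8957}\right) - 18807 = \left(24 + 22032 \cdot \frac{1}{8957}\right) - 18807 = \left(24 + \frac{22032}{8957}\right) - 18807 = \frac{237000}{8957} - 18807 = - \frac{168217299}{8957}$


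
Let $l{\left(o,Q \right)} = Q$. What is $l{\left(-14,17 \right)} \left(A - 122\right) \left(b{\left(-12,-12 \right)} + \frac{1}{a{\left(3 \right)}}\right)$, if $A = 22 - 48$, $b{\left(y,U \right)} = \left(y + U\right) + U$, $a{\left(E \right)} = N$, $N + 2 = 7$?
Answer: $\frac{450364}{5} \approx 90073.0$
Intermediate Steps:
$N = 5$ ($N = -2 + 7 = 5$)
$a{\left(E \right)} = 5$
$b{\left(y,U \right)} = y + 2 U$ ($b{\left(y,U \right)} = \left(U + y\right) + U = y + 2 U$)
$A = -26$ ($A = 22 - 48 = -26$)
$l{\left(-14,17 \right)} \left(A - 122\right) \left(b{\left(-12,-12 \right)} + \frac{1}{a{\left(3 \right)}}\right) = 17 \left(-26 - 122\right) \left(\left(-12 + 2 \left(-12\right)\right) + \frac{1}{5}\right) = 17 \left(- 148 \left(\left(-12 - 24\right) + \frac{1}{5}\right)\right) = 17 \left(- 148 \left(-36 + \frac{1}{5}\right)\right) = 17 \left(\left(-148\right) \left(- \frac{179}{5}\right)\right) = 17 \cdot \frac{26492}{5} = \frac{450364}{5}$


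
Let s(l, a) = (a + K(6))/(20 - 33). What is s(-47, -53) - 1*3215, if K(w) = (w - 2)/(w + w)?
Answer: -125227/39 ≈ -3210.9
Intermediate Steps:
K(w) = (-2 + w)/(2*w) (K(w) = (-2 + w)/((2*w)) = (-2 + w)*(1/(2*w)) = (-2 + w)/(2*w))
s(l, a) = -1/39 - a/13 (s(l, a) = (a + (½)*(-2 + 6)/6)/(20 - 33) = (a + (½)*(⅙)*4)/(-13) = (a + ⅓)*(-1/13) = (⅓ + a)*(-1/13) = -1/39 - a/13)
s(-47, -53) - 1*3215 = (-1/39 - 1/13*(-53)) - 1*3215 = (-1/39 + 53/13) - 3215 = 158/39 - 3215 = -125227/39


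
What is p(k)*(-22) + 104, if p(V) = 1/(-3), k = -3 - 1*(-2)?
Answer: 334/3 ≈ 111.33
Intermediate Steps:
k = -1 (k = -3 + 2 = -1)
p(V) = -⅓
p(k)*(-22) + 104 = -⅓*(-22) + 104 = 22/3 + 104 = 334/3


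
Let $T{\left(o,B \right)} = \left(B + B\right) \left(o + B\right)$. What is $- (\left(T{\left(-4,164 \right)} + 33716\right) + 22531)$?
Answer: $-108727$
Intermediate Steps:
$T{\left(o,B \right)} = 2 B \left(B + o\right)$
$- (\left(T{\left(-4,164 \right)} + 33716\right) + 22531) = - (\left(2 \cdot 164 \left(164 - 4\right) + 33716\right) + 22531) = - (\left(2 \cdot 164 \cdot 160 + 33716\right) + 22531) = - (\left(52480 + 33716\right) + 22531) = - (86196 + 22531) = \left(-1\right) 108727 = -108727$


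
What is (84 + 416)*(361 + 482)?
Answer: 421500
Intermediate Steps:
(84 + 416)*(361 + 482) = 500*843 = 421500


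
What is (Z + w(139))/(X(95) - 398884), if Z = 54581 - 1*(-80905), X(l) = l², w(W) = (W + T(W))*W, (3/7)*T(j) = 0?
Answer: -154807/389859 ≈ -0.39708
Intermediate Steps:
T(j) = 0 (T(j) = (7/3)*0 = 0)
w(W) = W² (w(W) = (W + 0)*W = W*W = W²)
Z = 135486 (Z = 54581 + 80905 = 135486)
(Z + w(139))/(X(95) - 398884) = (135486 + 139²)/(95² - 398884) = (135486 + 19321)/(9025 - 398884) = 154807/(-389859) = 154807*(-1/389859) = -154807/389859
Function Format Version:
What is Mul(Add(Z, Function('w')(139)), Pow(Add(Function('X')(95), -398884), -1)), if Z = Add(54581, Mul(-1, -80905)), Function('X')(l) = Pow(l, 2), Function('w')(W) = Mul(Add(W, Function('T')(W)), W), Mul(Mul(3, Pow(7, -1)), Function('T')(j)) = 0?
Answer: Rational(-154807, 389859) ≈ -0.39708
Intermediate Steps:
Function('T')(j) = 0 (Function('T')(j) = Mul(Rational(7, 3), 0) = 0)
Function('w')(W) = Pow(W, 2) (Function('w')(W) = Mul(Add(W, 0), W) = Mul(W, W) = Pow(W, 2))
Z = 135486 (Z = Add(54581, 80905) = 135486)
Mul(Add(Z, Function('w')(139)), Pow(Add(Function('X')(95), -398884), -1)) = Mul(Add(135486, Pow(139, 2)), Pow(Add(Pow(95, 2), -398884), -1)) = Mul(Add(135486, 19321), Pow(Add(9025, -398884), -1)) = Mul(154807, Pow(-389859, -1)) = Mul(154807, Rational(-1, 389859)) = Rational(-154807, 389859)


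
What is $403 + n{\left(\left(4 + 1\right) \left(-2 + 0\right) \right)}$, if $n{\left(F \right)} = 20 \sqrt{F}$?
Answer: $403 + 20 i \sqrt{10} \approx 403.0 + 63.246 i$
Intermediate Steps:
$403 + n{\left(\left(4 + 1\right) \left(-2 + 0\right) \right)} = 403 + 20 \sqrt{\left(4 + 1\right) \left(-2 + 0\right)} = 403 + 20 \sqrt{5 \left(-2\right)} = 403 + 20 \sqrt{-10} = 403 + 20 i \sqrt{10}$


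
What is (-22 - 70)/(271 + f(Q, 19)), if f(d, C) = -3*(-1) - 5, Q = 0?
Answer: -92/269 ≈ -0.34201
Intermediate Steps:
f(d, C) = -2 (f(d, C) = 3 - 5 = -2)
(-22 - 70)/(271 + f(Q, 19)) = (-22 - 70)/(271 - 2) = -92/269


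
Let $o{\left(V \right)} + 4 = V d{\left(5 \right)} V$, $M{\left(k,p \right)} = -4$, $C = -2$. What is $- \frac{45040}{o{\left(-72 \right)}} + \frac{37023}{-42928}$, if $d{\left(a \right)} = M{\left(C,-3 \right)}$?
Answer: $\frac{58281005}{44516336} \approx 1.3092$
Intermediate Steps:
$d{\left(a \right)} = -4$
$o{\left(V \right)} = -4 - 4 V^{2}$ ($o{\left(V \right)} = -4 + V \left(-4\right) V = -4 + - 4 V V = -4 - 4 V^{2}$)
$- \frac{45040}{o{\left(-72 \right)}} + \frac{37023}{-42928} = - \frac{45040}{-4 - 4 \left(-72\right)^{2}} + \frac{37023}{-42928} = - \frac{45040}{-4 - 20736} + 37023 \left(- \frac{1}{42928}\right) = - \frac{45040}{-4 - 20736} - \frac{37023}{42928} = - \frac{45040}{-20740} - \frac{37023}{42928} = \left(-45040\right) \left(- \frac{1}{20740}\right) - \frac{37023}{42928} = \frac{2252}{1037} - \frac{37023}{42928} = \frac{58281005}{44516336}$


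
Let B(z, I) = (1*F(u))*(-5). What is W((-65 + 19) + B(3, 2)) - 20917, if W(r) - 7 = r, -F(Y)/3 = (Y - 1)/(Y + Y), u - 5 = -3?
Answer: -83809/4 ≈ -20952.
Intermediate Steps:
u = 2 (u = 5 - 3 = 2)
F(Y) = -3*(-1 + Y)/(2*Y) (F(Y) = -3*(Y - 1)/(Y + Y) = -3*(-1 + Y)/(2*Y))
B(z, I) = 15/4 (B(z, I) = (1*((3/2)*(1 - 1*2)/2))*(-5) = (1*((3/2)*(½)*(1 - 2)))*(-5) = (1*((3/2)*(½)*(-1)))*(-5) = (1*(-¾))*(-5) = -¾*(-5) = 15/4)
W(r) = 7 + r
W((-65 + 19) + B(3, 2)) - 20917 = (7 + ((-65 + 19) + 15/4)) - 20917 = (7 + (-46 + 15/4)) - 20917 = (7 - 169/4) - 20917 = -141/4 - 20917 = -83809/4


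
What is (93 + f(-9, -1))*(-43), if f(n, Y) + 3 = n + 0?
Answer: -3483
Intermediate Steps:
f(n, Y) = -3 + n (f(n, Y) = -3 + (n + 0) = -3 + n)
(93 + f(-9, -1))*(-43) = (93 + (-3 - 9))*(-43) = (93 - 12)*(-43) = 81*(-43) = -3483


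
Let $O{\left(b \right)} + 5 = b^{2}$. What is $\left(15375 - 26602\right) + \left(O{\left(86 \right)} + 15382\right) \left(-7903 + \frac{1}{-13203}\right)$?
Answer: $- \frac{792119476237}{4401} \approx -1.7999 \cdot 10^{8}$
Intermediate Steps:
$O{\left(b \right)} = -5 + b^{2}$
$\left(15375 - 26602\right) + \left(O{\left(86 \right)} + 15382\right) \left(-7903 + \frac{1}{-13203}\right) = \left(15375 - 26602\right) + \left(\left(-5 + 86^{2}\right) + 15382\right) \left(-7903 + \frac{1}{-13203}\right) = -11227 + \left(\left(-5 + 7396\right) + 15382\right) \left(-7903 - \frac{1}{13203}\right) = -11227 + \left(7391 + 15382\right) \left(- \frac{104343310}{13203}\right) = -11227 + 22773 \left(- \frac{104343310}{13203}\right) = -11227 - \frac{792070066210}{4401} = - \frac{792119476237}{4401}$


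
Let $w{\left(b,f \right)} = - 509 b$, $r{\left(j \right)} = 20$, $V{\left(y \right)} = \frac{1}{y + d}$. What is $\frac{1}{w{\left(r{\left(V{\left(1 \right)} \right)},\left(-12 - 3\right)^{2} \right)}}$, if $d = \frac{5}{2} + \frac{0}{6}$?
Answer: $- \frac{1}{10180} \approx -9.8232 \cdot 10^{-5}$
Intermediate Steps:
$d = \frac{5}{2}$ ($d = 5 \cdot \frac{1}{2} + 0 \cdot \frac{1}{6} = \frac{5}{2} + 0 = \frac{5}{2} \approx 2.5$)
$V{\left(y \right)} = \frac{1}{\frac{5}{2} + y}$ ($V{\left(y \right)} = \frac{1}{y + \frac{5}{2}} = \frac{1}{\frac{5}{2} + y}$)
$\frac{1}{w{\left(r{\left(V{\left(1 \right)} \right)},\left(-12 - 3\right)^{2} \right)}} = \frac{1}{\left(-509\right) 20} = \frac{1}{-10180} = - \frac{1}{10180}$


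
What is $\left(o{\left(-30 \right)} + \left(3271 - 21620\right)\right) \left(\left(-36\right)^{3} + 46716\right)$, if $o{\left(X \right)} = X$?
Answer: $-1102740$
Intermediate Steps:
$\left(o{\left(-30 \right)} + \left(3271 - 21620\right)\right) \left(\left(-36\right)^{3} + 46716\right) = \left(-30 + \left(3271 - 21620\right)\right) \left(\left(-36\right)^{3} + 46716\right) = \left(-30 - 18349\right) \left(-46656 + 46716\right) = \left(-18379\right) 60 = -1102740$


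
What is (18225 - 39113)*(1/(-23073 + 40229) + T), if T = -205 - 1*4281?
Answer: 401894597930/4289 ≈ 9.3704e+7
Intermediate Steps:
T = -4486 (T = -205 - 4281 = -4486)
(18225 - 39113)*(1/(-23073 + 40229) + T) = (18225 - 39113)*(1/(-23073 + 40229) - 4486) = -20888*(1/17156 - 4486) = -20888*(-76961815/17156) = 401894597930/4289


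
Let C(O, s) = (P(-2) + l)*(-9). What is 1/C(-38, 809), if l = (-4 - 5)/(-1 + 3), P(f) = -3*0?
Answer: 2/81 ≈ 0.024691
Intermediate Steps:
P(f) = 0
l = -9/2 ≈ -4.5000
C(O, s) = 81/2 (C(O, s) = (0 - 9/2)*(-9) = -9/2*(-9) = 81/2)
1/C(-38, 809) = 1/(81/2) = 2/81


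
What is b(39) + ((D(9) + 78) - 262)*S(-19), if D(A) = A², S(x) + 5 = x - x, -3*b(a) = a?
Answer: 502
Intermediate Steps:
b(a) = -a/3
S(x) = -5 (S(x) = -5 + (x - x) = -5 + 0 = -5)
b(39) + ((D(9) + 78) - 262)*S(-19) = -⅓*39 + ((9² + 78) - 262)*(-5) = -13 + ((81 + 78) - 262)*(-5) = -13 + (159 - 262)*(-5) = -13 - 103*(-5) = -13 + 515 = 502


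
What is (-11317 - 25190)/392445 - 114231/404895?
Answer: -1324686368/3531089295 ≈ -0.37515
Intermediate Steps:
(-11317 - 25190)/392445 - 114231/404895 = -36507*1/392445 - 114231*1/404895 = -12169/130815 - 38077/134965 = -1324686368/3531089295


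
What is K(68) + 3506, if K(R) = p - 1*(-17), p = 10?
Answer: 3533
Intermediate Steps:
K(R) = 27 (K(R) = 10 - 1*(-17) = 10 + 17 = 27)
K(68) + 3506 = 27 + 3506 = 3533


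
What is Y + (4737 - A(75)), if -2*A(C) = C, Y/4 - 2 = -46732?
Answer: -364291/2 ≈ -1.8215e+5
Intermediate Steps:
Y = -186920 (Y = 8 + 4*(-46732) = 8 - 186928 = -186920)
A(C) = -C/2
Y + (4737 - A(75)) = -186920 + (4737 - (-1)*75/2) = -186920 + (4737 - 1*(-75/2)) = -186920 + (4737 + 75/2) = -186920 + 9549/2 = -364291/2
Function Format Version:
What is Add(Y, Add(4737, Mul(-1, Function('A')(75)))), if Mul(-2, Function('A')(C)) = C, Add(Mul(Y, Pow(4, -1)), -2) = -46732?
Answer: Rational(-364291, 2) ≈ -1.8215e+5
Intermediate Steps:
Y = -186920 (Y = Add(8, Mul(4, -46732)) = Add(8, -186928) = -186920)
Function('A')(C) = Mul(Rational(-1, 2), C)
Add(Y, Add(4737, Mul(-1, Function('A')(75)))) = Add(-186920, Add(4737, Mul(-1, Mul(Rational(-1, 2), 75)))) = Add(-186920, Add(4737, Mul(-1, Rational(-75, 2)))) = Add(-186920, Add(4737, Rational(75, 2))) = Add(-186920, Rational(9549, 2)) = Rational(-364291, 2)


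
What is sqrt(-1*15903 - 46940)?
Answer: I*sqrt(62843) ≈ 250.69*I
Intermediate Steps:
sqrt(-1*15903 - 46940) = sqrt(-15903 - 46940) = sqrt(-62843) = I*sqrt(62843)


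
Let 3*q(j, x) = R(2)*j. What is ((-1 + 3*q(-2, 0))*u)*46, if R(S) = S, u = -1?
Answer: 230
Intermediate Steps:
q(j, x) = 2*j/3 (q(j, x) = (2*j)/3 = 2*j/3)
((-1 + 3*q(-2, 0))*u)*46 = ((-1 + 3*((2/3)*(-2)))*(-1))*46 = ((-1 + 3*(-4/3))*(-1))*46 = ((-1 - 4)*(-1))*46 = -5*(-1)*46 = 5*46 = 230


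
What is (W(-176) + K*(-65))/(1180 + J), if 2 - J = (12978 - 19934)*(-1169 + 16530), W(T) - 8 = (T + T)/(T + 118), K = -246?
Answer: 232059/1549358321 ≈ 0.00014978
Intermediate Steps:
W(T) = 8 + 2*T/(118 + T) (W(T) = 8 + (T + T)/(T + 118) = 8 + (2*T)/(118 + T) = 8 + 2*T/(118 + T))
J = 106851118 (J = 2 - (12978 - 19934)*(-1169 + 16530) = 2 - (-6956)*15361 = 2 - 1*(-106851116) = 2 + 106851116 = 106851118)
(W(-176) + K*(-65))/(1180 + J) = (2*(472 + 5*(-176))/(118 - 176) - 246*(-65))/(1180 + 106851118) = (2*(472 - 880)/(-58) + 15990)/106852298 = (2*(-1/58)*(-408) + 15990)*(1/106852298) = (408/29 + 15990)*(1/106852298) = (464118/29)*(1/106852298) = 232059/1549358321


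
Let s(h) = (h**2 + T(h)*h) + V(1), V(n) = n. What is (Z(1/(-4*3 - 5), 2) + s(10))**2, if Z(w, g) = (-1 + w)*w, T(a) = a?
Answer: 3376423449/83521 ≈ 40426.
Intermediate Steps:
s(h) = 1 + 2*h**2 (s(h) = (h**2 + h*h) + 1 = (h**2 + h**2) + 1 = 2*h**2 + 1 = 1 + 2*h**2)
Z(w, g) = w*(-1 + w)
(Z(1/(-4*3 - 5), 2) + s(10))**2 = ((-1 + 1/(-4*3 - 5))/(-4*3 - 5) + (1 + 2*10**2))**2 = ((-1 + 1/(-12 - 5))/(-12 - 5) + (1 + 2*100))**2 = ((-1 + 1/(-17))/(-17) + (1 + 200))**2 = (-(-1 - 1/17)/17 + 201)**2 = (-1/17*(-18/17) + 201)**2 = (18/289 + 201)**2 = (58107/289)**2 = 3376423449/83521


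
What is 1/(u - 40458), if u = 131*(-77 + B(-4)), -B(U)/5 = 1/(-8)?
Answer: -8/403705 ≈ -1.9816e-5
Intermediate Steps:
B(U) = 5/8 (B(U) = -5/(-8) = -5*(-⅛) = 5/8)
u = -80041/8 (u = 131*(-77 + 5/8) = 131*(-611/8) = -80041/8 ≈ -10005.)
1/(u - 40458) = 1/(-80041/8 - 40458) = 1/(-403705/8) = -8/403705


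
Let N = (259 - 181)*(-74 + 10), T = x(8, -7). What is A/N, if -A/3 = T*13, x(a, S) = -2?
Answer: -1/64 ≈ -0.015625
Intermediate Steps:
T = -2
A = 78 (A = -(-6)*13 = -3*(-26) = 78)
N = -4992 (N = 78*(-64) = -4992)
A/N = 78/(-4992) = 78*(-1/4992) = -1/64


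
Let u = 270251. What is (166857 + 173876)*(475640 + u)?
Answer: 254149678103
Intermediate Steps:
(166857 + 173876)*(475640 + u) = (166857 + 173876)*(475640 + 270251) = 340733*745891 = 254149678103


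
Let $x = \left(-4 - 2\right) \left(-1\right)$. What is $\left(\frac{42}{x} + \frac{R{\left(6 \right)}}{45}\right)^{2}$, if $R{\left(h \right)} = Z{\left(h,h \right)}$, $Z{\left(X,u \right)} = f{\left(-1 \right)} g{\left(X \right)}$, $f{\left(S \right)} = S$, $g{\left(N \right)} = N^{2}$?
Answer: $\frac{961}{25} \approx 38.44$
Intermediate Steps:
$Z{\left(X,u \right)} = - X^{2}$
$R{\left(h \right)} = - h^{2}$
$x = 6$ ($x = \left(-6\right) \left(-1\right) = 6$)
$\left(\frac{42}{x} + \frac{R{\left(6 \right)}}{45}\right)^{2} = \left(\frac{42}{6} + \frac{\left(-1\right) 6^{2}}{45}\right)^{2} = \left(42 \cdot \frac{1}{6} + \left(-1\right) 36 \cdot \frac{1}{45}\right)^{2} = \left(7 - \frac{4}{5}\right)^{2} = \left(\frac{31}{5}\right)^{2} = \frac{961}{25}$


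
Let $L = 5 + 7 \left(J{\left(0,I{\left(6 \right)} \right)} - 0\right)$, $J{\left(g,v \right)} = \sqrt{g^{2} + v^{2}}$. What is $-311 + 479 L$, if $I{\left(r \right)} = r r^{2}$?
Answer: $726332$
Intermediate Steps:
$I{\left(r \right)} = r^{3}$
$L = 1517$ ($L = 5 + 7 \left(\sqrt{0^{2} + \left(6^{3}\right)^{2}} - 0\right) = 5 + 7 \left(\sqrt{0 + 216^{2}} + 0\right) = 5 + 7 \left(\sqrt{0 + 46656} + 0\right) = 5 + 7 \left(\sqrt{46656} + 0\right) = 5 + 7 \left(216 + 0\right) = 5 + 7 \cdot 216 = 5 + 1512 = 1517$)
$-311 + 479 L = -311 + 479 \cdot 1517 = -311 + 726643 = 726332$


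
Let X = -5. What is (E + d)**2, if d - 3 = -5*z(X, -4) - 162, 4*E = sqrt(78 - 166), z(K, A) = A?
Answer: (278 - I*sqrt(22))**2/4 ≈ 19316.0 - 651.97*I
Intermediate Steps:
E = I*sqrt(22)/2 (E = sqrt(78 - 166)/4 = sqrt(-88)/4 = (2*I*sqrt(22))/4 = I*sqrt(22)/2 ≈ 2.3452*I)
d = -139 (d = 3 + (-5*(-4) - 162) = 3 + (20 - 162) = 3 - 142 = -139)
(E + d)**2 = (I*sqrt(22)/2 - 139)**2 = (-139 + I*sqrt(22)/2)**2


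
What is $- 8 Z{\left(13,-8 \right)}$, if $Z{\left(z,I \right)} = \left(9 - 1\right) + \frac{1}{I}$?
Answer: $-63$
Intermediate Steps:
$Z{\left(z,I \right)} = 8 + \frac{1}{I}$
$- 8 Z{\left(13,-8 \right)} = - 8 \left(8 + \frac{1}{-8}\right) = - 8 \left(8 - \frac{1}{8}\right) = \left(-8\right) \frac{63}{8} = -63$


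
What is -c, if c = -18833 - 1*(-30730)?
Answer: -11897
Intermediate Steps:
c = 11897 (c = -18833 + 30730 = 11897)
-c = -1*11897 = -11897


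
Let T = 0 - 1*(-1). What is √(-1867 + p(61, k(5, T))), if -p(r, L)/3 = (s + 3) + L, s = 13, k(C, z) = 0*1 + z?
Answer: I*√1918 ≈ 43.795*I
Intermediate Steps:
T = 1 (T = 0 + 1 = 1)
k(C, z) = z (k(C, z) = 0 + z = z)
p(r, L) = -48 - 3*L (p(r, L) = -3*((13 + 3) + L) = -3*(16 + L) = -48 - 3*L)
√(-1867 + p(61, k(5, T))) = √(-1867 + (-48 - 3*1)) = √(-1867 + (-48 - 3)) = √(-1867 - 51) = √(-1918) = I*√1918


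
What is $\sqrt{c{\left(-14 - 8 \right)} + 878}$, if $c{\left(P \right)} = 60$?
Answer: $\sqrt{938} \approx 30.627$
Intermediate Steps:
$\sqrt{c{\left(-14 - 8 \right)} + 878} = \sqrt{60 + 878} = \sqrt{938}$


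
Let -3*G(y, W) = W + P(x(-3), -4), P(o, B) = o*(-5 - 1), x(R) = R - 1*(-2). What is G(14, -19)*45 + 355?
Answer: 550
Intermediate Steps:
x(R) = 2 + R (x(R) = R + 2 = 2 + R)
P(o, B) = -6*o (P(o, B) = o*(-6) = -6*o)
G(y, W) = -2 - W/3 (G(y, W) = -(W - 6*(2 - 3))/3 = -(W - 6*(-1))/3 = -(W + 6)/3 = -(6 + W)/3 = -2 - W/3)
G(14, -19)*45 + 355 = (-2 - ⅓*(-19))*45 + 355 = (-2 + 19/3)*45 + 355 = (13/3)*45 + 355 = 195 + 355 = 550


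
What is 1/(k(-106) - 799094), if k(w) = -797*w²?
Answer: -1/9754186 ≈ -1.0252e-7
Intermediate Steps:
1/(k(-106) - 799094) = 1/(-797*(-106)² - 799094) = 1/(-797*11236 - 799094) = 1/(-8955092 - 799094) = 1/(-9754186) = -1/9754186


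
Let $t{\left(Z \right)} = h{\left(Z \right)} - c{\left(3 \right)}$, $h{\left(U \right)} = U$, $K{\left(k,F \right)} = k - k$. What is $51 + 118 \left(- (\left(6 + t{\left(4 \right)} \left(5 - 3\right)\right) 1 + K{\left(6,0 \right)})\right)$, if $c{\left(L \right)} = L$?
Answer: $-893$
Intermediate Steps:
$K{\left(k,F \right)} = 0$
$t{\left(Z \right)} = -3 + Z$ ($t{\left(Z \right)} = Z - 3 = -3 + Z$)
$51 + 118 \left(- (\left(6 + t{\left(4 \right)} \left(5 - 3\right)\right) 1 + K{\left(6,0 \right)})\right) = 51 + 118 \left(- (\left(6 + \left(-3 + 4\right) \left(5 - 3\right)\right) 1 + 0)\right) = 51 + 118 \left(- (\left(6 + 1 \cdot 2\right) 1 + 0)\right) = 51 + 118 \left(- (\left(6 + 2\right) 1 + 0)\right) = 51 + 118 \left(- (8 \cdot 1 + 0)\right) = 51 + 118 \left(- (8 + 0)\right) = 51 + 118 \left(\left(-1\right) 8\right) = 51 + 118 \left(-8\right) = 51 - 944 = -893$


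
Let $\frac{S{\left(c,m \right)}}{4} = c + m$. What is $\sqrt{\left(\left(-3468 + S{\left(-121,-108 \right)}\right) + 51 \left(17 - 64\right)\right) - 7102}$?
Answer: $i \sqrt{13883} \approx 117.83 i$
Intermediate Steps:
$S{\left(c,m \right)} = 4 c + 4 m$ ($S{\left(c,m \right)} = 4 \left(c + m\right) = 4 c + 4 m$)
$\sqrt{\left(\left(-3468 + S{\left(-121,-108 \right)}\right) + 51 \left(17 - 64\right)\right) - 7102} = \sqrt{\left(\left(-3468 + \left(4 \left(-121\right) + 4 \left(-108\right)\right)\right) + 51 \left(17 - 64\right)\right) - 7102} = \sqrt{\left(\left(-3468 - 916\right) + 51 \left(-47\right)\right) - 7102} = \sqrt{\left(\left(-3468 - 916\right) - 2397\right) - 7102} = \sqrt{\left(-4384 - 2397\right) - 7102} = \sqrt{-6781 - 7102} = \sqrt{-13883} = i \sqrt{13883}$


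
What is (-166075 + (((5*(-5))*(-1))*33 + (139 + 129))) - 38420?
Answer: -203402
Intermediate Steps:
(-166075 + (((5*(-5))*(-1))*33 + (139 + 129))) - 38420 = (-166075 + (-25*(-1)*33 + 268)) - 38420 = (-166075 + (25*33 + 268)) - 38420 = (-166075 + (825 + 268)) - 38420 = (-166075 + 1093) - 38420 = -164982 - 38420 = -203402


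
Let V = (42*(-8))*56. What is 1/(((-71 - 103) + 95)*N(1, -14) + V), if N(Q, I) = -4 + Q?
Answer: -1/18579 ≈ -5.3824e-5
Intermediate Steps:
V = -18816 (V = -336*56 = -18816)
1/(((-71 - 103) + 95)*N(1, -14) + V) = 1/(((-71 - 103) + 95)*(-4 + 1) - 18816) = 1/((-174 + 95)*(-3) - 18816) = 1/(-79*(-3) - 18816) = 1/(237 - 18816) = 1/(-18579) = -1/18579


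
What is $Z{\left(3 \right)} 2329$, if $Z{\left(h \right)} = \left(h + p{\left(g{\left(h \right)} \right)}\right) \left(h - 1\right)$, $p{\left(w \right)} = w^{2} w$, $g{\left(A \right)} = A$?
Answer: $139740$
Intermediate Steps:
$p{\left(w \right)} = w^{3}$
$Z{\left(h \right)} = \left(-1 + h\right) \left(h + h^{3}\right)$ ($Z{\left(h \right)} = \left(h + h^{3}\right) \left(h - 1\right) = \left(h + h^{3}\right) \left(-1 + h\right) = \left(-1 + h\right) \left(h + h^{3}\right)$)
$Z{\left(3 \right)} 2329 = 3 \left(-1 + 3 + 3^{3} - 3^{2}\right) 2329 = 3 \left(-1 + 3 + 27 - 9\right) 2329 = 3 \cdot 20 \cdot 2329 = 60 \cdot 2329 = 139740$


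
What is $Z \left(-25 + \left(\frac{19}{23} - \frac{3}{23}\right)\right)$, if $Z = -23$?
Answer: $559$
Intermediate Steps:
$Z \left(-25 + \left(\frac{19}{23} - \frac{3}{23}\right)\right) = - 23 \left(-25 + \left(\frac{19}{23} - \frac{3}{23}\right)\right) = - 23 \left(-25 + \frac{16}{23}\right) = \left(-23\right) \left(- \frac{559}{23}\right) = 559$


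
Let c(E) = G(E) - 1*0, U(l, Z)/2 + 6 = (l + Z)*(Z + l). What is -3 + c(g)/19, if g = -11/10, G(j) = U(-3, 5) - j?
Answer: -599/190 ≈ -3.1526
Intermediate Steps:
U(l, Z) = -12 + 2*(Z + l)² (U(l, Z) = -12 + 2*((l + Z)*(Z + l)) = -12 + 2*((Z + l)*(Z + l)) = -12 + 2*(Z + l)²)
G(j) = -4 - j (G(j) = (-12 + 2*(5 - 3)²) - j = (-12 + 2*2²) - j = (-12 + 2*4) - j = (-12 + 8) - j = -4 - j)
g = -11/10 (g = -11*⅒ = -11/10 ≈ -1.1000)
c(E) = -4 - E (c(E) = (-4 - E) - 1*0 = (-4 - E) + 0 = -4 - E)
-3 + c(g)/19 = -3 + (-4 - 1*(-11/10))/19 = -3 + (-4 + 11/10)*(1/19) = -3 - 29/10*1/19 = -3 - 29/190 = -599/190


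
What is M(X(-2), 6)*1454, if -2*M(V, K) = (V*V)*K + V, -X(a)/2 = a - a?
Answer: 0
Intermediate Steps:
X(a) = 0 (X(a) = -2*(a - a) = -2*0 = 0)
M(V, K) = -V/2 - K*V**2/2 (M(V, K) = -((V*V)*K + V)/2 = -(V**2*K + V)/2 = -(K*V**2 + V)/2 = -(V + K*V**2)/2 = -V/2 - K*V**2/2)
M(X(-2), 6)*1454 = -1/2*0*(1 + 6*0)*1454 = -1/2*0*(1 + 0)*1454 = -1/2*0*1*1454 = 0*1454 = 0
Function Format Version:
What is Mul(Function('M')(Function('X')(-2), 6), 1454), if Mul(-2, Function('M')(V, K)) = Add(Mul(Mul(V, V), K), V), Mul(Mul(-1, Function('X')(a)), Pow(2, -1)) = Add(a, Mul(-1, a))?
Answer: 0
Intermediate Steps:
Function('X')(a) = 0 (Function('X')(a) = Mul(-2, Add(a, Mul(-1, a))) = Mul(-2, 0) = 0)
Function('M')(V, K) = Add(Mul(Rational(-1, 2), V), Mul(Rational(-1, 2), K, Pow(V, 2))) (Function('M')(V, K) = Mul(Rational(-1, 2), Add(Mul(Mul(V, V), K), V)) = Mul(Rational(-1, 2), Add(Mul(Pow(V, 2), K), V)) = Mul(Rational(-1, 2), Add(Mul(K, Pow(V, 2)), V)) = Mul(Rational(-1, 2), Add(V, Mul(K, Pow(V, 2)))) = Add(Mul(Rational(-1, 2), V), Mul(Rational(-1, 2), K, Pow(V, 2))))
Mul(Function('M')(Function('X')(-2), 6), 1454) = Mul(Mul(Rational(-1, 2), 0, Add(1, Mul(6, 0))), 1454) = Mul(Mul(Rational(-1, 2), 0, Add(1, 0)), 1454) = Mul(Mul(Rational(-1, 2), 0, 1), 1454) = Mul(0, 1454) = 0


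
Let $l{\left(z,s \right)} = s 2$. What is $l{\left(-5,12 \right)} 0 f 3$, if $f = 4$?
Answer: $0$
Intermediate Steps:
$l{\left(z,s \right)} = 2 s$
$l{\left(-5,12 \right)} 0 f 3 = 2 \cdot 12 \cdot 0 \cdot 4 \cdot 3 = 24 \cdot 0 \cdot 3 = 24 \cdot 0 = 0$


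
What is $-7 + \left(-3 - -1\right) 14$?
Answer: $-35$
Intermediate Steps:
$-7 + \left(-3 - -1\right) 14 = -7 + \left(-3 + 1\right) 14 = -7 - 28 = -35$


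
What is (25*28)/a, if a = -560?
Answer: -5/4 ≈ -1.2500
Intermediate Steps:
(25*28)/a = (25*28)/(-560) = 700*(-1/560) = -5/4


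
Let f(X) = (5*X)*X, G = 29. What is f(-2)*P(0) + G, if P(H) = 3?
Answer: 89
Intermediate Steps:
f(X) = 5*X²
f(-2)*P(0) + G = (5*(-2)²)*3 + 29 = (5*4)*3 + 29 = 20*3 + 29 = 60 + 29 = 89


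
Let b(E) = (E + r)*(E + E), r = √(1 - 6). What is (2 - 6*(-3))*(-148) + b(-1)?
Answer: -2958 - 2*I*√5 ≈ -2958.0 - 4.4721*I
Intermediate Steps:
r = I*√5 (r = √(-5) = I*√5 ≈ 2.2361*I)
b(E) = 2*E*(E + I*√5) (b(E) = (E + I*√5)*(E + E) = (E + I*√5)*(2*E) = 2*E*(E + I*√5))
(2 - 6*(-3))*(-148) + b(-1) = (2 - 6*(-3))*(-148) + 2*(-1)*(-1 + I*√5) = (2 + 18)*(-148) + (2 - 2*I*√5) = 20*(-148) + (2 - 2*I*√5) = -2960 + (2 - 2*I*√5) = -2958 - 2*I*√5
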